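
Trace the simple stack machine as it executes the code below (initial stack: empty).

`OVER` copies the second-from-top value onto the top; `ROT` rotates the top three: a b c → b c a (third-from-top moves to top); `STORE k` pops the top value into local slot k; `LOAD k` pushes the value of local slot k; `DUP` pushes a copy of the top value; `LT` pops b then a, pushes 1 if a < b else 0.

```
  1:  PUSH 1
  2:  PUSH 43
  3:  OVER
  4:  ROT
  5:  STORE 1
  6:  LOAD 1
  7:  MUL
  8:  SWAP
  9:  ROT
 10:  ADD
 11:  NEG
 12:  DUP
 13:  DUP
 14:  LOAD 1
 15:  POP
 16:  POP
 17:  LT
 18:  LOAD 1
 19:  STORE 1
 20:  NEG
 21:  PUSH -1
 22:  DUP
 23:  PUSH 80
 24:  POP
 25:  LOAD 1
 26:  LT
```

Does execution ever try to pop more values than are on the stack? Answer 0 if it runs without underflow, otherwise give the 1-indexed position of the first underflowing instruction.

9

PUSH 1  : [1]
PUSH 43 : [1, 43]
OVER    : [1, 43, 1]
ROT     : [43, 1, 1]
STORE 1 : [43, 1]
LOAD 1  : [43, 1, 1]
MUL     : [43, 1]
SWAP    : [1, 43]
ROT  — needs 3 operands, stack has 2 → underflow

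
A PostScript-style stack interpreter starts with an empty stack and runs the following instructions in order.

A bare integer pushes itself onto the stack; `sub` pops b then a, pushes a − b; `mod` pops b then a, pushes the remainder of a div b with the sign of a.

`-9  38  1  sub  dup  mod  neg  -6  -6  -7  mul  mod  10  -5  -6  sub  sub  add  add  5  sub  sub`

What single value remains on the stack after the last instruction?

-7

-9  → [-9]
38  → [-9, 38]
1   → [-9, 38, 1]
sub → [-9, 37]
dup → [-9, 37, 37]
mod → [-9, 0]
neg → [-9, 0]
-6  → [-9, 0, -6]
-6  → [-9, 0, -6, -6]
-7  → [-9, 0, -6, -6, -7]
mul → [-9, 0, -6, 42]
mod → [-9, 0, -6]
10  → [-9, 0, -6, 10]
-5  → [-9, 0, -6, 10, -5]
-6  → [-9, 0, -6, 10, -5, -6]
sub → [-9, 0, -6, 10, 1]
sub → [-9, 0, -6, 9]
add → [-9, 0, 3]
add → [-9, 3]
5   → [-9, 3, 5]
sub → [-9, -2]
sub → [-7]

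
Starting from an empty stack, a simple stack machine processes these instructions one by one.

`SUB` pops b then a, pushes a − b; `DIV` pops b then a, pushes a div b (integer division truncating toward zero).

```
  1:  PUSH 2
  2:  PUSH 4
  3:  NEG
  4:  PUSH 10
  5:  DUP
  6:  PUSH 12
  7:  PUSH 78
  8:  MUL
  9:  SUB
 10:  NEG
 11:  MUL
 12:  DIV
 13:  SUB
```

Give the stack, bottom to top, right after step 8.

[2, -4, 10, 10, 936]

PUSH 2  → [2]
PUSH 4  → [2, 4]
NEG     → [2, -4]
PUSH 10 → [2, -4, 10]
DUP     → [2, -4, 10, 10]
PUSH 12 → [2, -4, 10, 10, 12]
PUSH 78 → [2, -4, 10, 10, 12, 78]
MUL     → [2, -4, 10, 10, 936]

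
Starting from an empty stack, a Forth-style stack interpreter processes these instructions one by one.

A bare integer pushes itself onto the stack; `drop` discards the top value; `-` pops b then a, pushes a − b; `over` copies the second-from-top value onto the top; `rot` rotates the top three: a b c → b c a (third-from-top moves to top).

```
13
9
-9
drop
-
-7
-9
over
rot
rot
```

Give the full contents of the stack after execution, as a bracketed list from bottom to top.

13   : [13]
9    : [13, 9]
-9   : [13, 9, -9]
drop : [13, 9]
-    : [4]
-7   : [4, -7]
-9   : [4, -7, -9]
over : [4, -7, -9, -7]
rot  : [4, -9, -7, -7]
rot  : [4, -7, -7, -9]

[4, -7, -7, -9]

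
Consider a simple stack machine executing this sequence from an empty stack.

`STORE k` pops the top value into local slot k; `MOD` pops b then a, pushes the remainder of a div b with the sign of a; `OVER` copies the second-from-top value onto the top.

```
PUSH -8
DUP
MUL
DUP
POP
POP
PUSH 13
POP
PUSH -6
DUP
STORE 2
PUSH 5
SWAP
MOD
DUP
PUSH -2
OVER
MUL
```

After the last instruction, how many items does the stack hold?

PUSH -8 : [-8]
DUP     : [-8, -8]
MUL     : [64]
DUP     : [64, 64]
POP     : [64]
POP     : []
PUSH 13 : [13]
POP     : []
PUSH -6 : [-6]
DUP     : [-6, -6]
STORE 2 : [-6]
PUSH 5  : [-6, 5]
SWAP    : [5, -6]
MOD     : [5]
DUP     : [5, 5]
PUSH -2 : [5, 5, -2]
OVER    : [5, 5, -2, 5]
MUL     : [5, 5, -10]

3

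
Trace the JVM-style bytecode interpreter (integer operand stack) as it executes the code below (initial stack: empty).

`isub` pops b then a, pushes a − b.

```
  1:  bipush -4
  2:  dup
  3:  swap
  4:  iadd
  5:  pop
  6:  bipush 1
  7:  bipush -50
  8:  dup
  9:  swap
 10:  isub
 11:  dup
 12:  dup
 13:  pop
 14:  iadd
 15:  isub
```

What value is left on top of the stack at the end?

bipush -4   -4
dup         -4 -4
swap        -4 -4
iadd        -8
pop         (empty)
bipush 1    1
bipush -50  1 -50
dup         1 -50 -50
swap        1 -50 -50
isub        1 0
dup         1 0 0
dup         1 0 0 0
pop         1 0 0
iadd        1 0
isub        1

1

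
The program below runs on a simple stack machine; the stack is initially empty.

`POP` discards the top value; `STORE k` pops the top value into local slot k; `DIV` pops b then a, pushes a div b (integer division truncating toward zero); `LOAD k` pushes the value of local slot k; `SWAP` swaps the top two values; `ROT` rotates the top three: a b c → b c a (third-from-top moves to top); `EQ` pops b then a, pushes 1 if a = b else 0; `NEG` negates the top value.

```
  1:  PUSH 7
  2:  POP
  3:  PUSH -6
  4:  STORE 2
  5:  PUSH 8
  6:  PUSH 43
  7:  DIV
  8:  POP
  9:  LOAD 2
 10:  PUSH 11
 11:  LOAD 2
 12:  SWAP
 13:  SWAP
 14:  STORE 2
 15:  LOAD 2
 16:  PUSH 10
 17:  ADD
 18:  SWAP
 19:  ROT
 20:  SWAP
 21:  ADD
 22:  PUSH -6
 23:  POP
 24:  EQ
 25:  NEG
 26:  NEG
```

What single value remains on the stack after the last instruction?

0

PUSH 7  → [7]
POP     → []
PUSH -6 → [-6]
STORE 2 → []
PUSH 8  → [8]
PUSH 43 → [8, 43]
DIV     → [0]
POP     → []
LOAD 2  → [-6]
PUSH 11 → [-6, 11]
LOAD 2  → [-6, 11, -6]
SWAP    → [-6, -6, 11]
SWAP    → [-6, 11, -6]
STORE 2 → [-6, 11]
LOAD 2  → [-6, 11, -6]
PUSH 10 → [-6, 11, -6, 10]
ADD     → [-6, 11, 4]
SWAP    → [-6, 4, 11]
ROT     → [4, 11, -6]
SWAP    → [4, -6, 11]
ADD     → [4, 5]
PUSH -6 → [4, 5, -6]
POP     → [4, 5]
EQ      → [0]
NEG     → [0]
NEG     → [0]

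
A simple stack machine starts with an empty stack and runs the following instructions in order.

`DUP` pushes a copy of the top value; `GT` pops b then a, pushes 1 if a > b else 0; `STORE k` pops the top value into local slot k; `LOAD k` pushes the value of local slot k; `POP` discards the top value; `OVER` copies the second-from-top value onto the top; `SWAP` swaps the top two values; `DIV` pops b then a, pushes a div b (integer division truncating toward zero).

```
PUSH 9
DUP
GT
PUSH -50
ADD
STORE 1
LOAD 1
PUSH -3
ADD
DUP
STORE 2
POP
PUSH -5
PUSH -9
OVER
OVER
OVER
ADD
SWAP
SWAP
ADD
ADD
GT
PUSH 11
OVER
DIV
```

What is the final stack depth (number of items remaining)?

PUSH 9    9
DUP       9 9
GT        0
PUSH -50  0 -50
ADD       -50
STORE 1   (empty)
LOAD 1    -50
PUSH -3   -50 -3
ADD       -53
DUP       -53 -53
STORE 2   -53
POP       (empty)
PUSH -5   -5
PUSH -9   -5 -9
OVER      -5 -9 -5
OVER      -5 -9 -5 -9
OVER      -5 -9 -5 -9 -5
ADD       -5 -9 -5 -14
SWAP      -5 -9 -14 -5
SWAP      -5 -9 -5 -14
ADD       -5 -9 -19
ADD       -5 -28
GT        1
PUSH 11   1 11
OVER      1 11 1
DIV       1 11

2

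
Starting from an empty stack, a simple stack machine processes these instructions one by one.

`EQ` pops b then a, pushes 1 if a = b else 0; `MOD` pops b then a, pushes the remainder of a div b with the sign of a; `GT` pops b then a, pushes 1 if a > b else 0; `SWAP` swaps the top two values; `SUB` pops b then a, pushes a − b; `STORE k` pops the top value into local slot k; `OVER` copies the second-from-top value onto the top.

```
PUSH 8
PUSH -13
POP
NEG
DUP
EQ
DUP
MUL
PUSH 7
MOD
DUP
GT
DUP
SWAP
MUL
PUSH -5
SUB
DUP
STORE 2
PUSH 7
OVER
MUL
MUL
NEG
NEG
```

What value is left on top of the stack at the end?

175

PUSH 8   → 8
PUSH -13 → 8 -13
POP      → 8
NEG      → -8
DUP      → -8 -8
EQ       → 1
DUP      → 1 1
MUL      → 1
PUSH 7   → 1 7
MOD      → 1
DUP      → 1 1
GT       → 0
DUP      → 0 0
SWAP     → 0 0
MUL      → 0
PUSH -5  → 0 -5
SUB      → 5
DUP      → 5 5
STORE 2  → 5
PUSH 7   → 5 7
OVER     → 5 7 5
MUL      → 5 35
MUL      → 175
NEG      → -175
NEG      → 175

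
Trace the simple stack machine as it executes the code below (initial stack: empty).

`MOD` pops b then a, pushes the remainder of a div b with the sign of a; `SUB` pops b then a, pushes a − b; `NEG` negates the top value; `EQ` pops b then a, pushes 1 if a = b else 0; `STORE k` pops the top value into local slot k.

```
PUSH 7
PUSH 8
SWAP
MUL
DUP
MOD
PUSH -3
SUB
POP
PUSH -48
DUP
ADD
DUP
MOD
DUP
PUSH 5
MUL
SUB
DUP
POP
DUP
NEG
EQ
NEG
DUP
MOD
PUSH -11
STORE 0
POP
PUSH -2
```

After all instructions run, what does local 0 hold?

PUSH 7   -> 7
PUSH 8   -> 7 8
SWAP     -> 8 7
MUL      -> 56
DUP      -> 56 56
MOD      -> 0
PUSH -3  -> 0 -3
SUB      -> 3
POP      -> (empty)
PUSH -48 -> -48
DUP      -> -48 -48
ADD      -> -96
DUP      -> -96 -96
MOD      -> 0
DUP      -> 0 0
PUSH 5   -> 0 0 5
MUL      -> 0 0
SUB      -> 0
DUP      -> 0 0
POP      -> 0
DUP      -> 0 0
NEG      -> 0 0
EQ       -> 1
NEG      -> -1
DUP      -> -1 -1
MOD      -> 0
PUSH -11 -> 0 -11
STORE 0  -> 0
POP      -> (empty)
PUSH -2  -> -2

-11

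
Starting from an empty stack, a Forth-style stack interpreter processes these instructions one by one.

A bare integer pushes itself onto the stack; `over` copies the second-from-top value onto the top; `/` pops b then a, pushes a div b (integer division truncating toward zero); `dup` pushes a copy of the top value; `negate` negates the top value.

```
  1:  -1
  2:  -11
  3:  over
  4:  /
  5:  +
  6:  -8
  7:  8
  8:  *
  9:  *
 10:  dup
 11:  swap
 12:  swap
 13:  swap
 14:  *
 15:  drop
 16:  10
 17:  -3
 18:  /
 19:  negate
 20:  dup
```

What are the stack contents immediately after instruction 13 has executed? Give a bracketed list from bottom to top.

-1   : -1
-11  : -1 -11
over : -1 -11 -1
/    : -1 11
+    : 10
-8   : 10 -8
8    : 10 -8 8
*    : 10 -64
*    : -640
dup  : -640 -640
swap : -640 -640
swap : -640 -640
swap : -640 -640

[-640, -640]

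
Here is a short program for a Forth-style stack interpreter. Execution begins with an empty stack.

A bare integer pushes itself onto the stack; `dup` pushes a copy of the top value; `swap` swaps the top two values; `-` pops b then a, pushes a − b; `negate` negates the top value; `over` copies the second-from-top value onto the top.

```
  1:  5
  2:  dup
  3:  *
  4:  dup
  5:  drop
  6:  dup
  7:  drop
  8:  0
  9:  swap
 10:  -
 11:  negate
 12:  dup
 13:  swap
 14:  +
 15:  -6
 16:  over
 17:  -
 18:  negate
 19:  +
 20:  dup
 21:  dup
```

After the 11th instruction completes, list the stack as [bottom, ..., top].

5      -> 5
dup    -> 5 5
*      -> 25
dup    -> 25 25
drop   -> 25
dup    -> 25 25
drop   -> 25
0      -> 25 0
swap   -> 0 25
-      -> -25
negate -> 25

[25]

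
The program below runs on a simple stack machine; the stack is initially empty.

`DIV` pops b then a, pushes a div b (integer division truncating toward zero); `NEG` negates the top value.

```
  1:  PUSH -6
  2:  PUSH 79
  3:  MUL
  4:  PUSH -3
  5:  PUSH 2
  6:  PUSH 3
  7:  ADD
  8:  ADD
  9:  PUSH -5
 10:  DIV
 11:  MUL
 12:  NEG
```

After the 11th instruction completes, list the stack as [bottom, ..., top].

PUSH -6  [-6]
PUSH 79  [-6, 79]
MUL      [-474]
PUSH -3  [-474, -3]
PUSH 2   [-474, -3, 2]
PUSH 3   [-474, -3, 2, 3]
ADD      [-474, -3, 5]
ADD      [-474, 2]
PUSH -5  [-474, 2, -5]
DIV      [-474, 0]
MUL      [0]

[0]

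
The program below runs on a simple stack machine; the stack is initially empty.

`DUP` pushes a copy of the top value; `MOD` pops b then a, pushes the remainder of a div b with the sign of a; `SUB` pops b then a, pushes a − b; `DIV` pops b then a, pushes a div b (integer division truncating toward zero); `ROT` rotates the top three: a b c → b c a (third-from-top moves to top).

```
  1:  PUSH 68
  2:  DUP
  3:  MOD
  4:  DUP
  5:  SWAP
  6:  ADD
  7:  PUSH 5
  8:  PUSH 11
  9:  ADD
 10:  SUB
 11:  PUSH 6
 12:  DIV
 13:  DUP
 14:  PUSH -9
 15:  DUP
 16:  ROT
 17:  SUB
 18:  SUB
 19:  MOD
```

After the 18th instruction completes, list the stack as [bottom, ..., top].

[-2, -2]

PUSH 68 -> [68]
DUP     -> [68, 68]
MOD     -> [0]
DUP     -> [0, 0]
SWAP    -> [0, 0]
ADD     -> [0]
PUSH 5  -> [0, 5]
PUSH 11 -> [0, 5, 11]
ADD     -> [0, 16]
SUB     -> [-16]
PUSH 6  -> [-16, 6]
DIV     -> [-2]
DUP     -> [-2, -2]
PUSH -9 -> [-2, -2, -9]
DUP     -> [-2, -2, -9, -9]
ROT     -> [-2, -9, -9, -2]
SUB     -> [-2, -9, -7]
SUB     -> [-2, -2]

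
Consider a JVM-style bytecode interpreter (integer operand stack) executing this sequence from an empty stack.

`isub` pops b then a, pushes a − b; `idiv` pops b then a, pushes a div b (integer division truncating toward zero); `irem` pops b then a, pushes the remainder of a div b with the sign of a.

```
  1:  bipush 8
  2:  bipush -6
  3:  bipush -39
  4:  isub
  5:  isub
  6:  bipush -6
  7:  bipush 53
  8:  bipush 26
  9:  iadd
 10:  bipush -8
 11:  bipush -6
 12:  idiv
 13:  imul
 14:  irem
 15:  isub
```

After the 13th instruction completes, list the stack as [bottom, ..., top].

[-25, -6, 79]

bipush 8   : 8
bipush -6  : 8 -6
bipush -39 : 8 -6 -39
isub       : 8 33
isub       : -25
bipush -6  : -25 -6
bipush 53  : -25 -6 53
bipush 26  : -25 -6 53 26
iadd       : -25 -6 79
bipush -8  : -25 -6 79 -8
bipush -6  : -25 -6 79 -8 -6
idiv       : -25 -6 79 1
imul       : -25 -6 79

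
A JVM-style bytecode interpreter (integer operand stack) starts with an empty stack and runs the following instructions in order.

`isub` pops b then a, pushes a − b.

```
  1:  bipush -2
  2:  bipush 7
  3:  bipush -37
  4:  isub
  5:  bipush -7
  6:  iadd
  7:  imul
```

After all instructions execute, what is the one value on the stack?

bipush -2  -> [-2]
bipush 7   -> [-2, 7]
bipush -37 -> [-2, 7, -37]
isub       -> [-2, 44]
bipush -7  -> [-2, 44, -7]
iadd       -> [-2, 37]
imul       -> [-74]

-74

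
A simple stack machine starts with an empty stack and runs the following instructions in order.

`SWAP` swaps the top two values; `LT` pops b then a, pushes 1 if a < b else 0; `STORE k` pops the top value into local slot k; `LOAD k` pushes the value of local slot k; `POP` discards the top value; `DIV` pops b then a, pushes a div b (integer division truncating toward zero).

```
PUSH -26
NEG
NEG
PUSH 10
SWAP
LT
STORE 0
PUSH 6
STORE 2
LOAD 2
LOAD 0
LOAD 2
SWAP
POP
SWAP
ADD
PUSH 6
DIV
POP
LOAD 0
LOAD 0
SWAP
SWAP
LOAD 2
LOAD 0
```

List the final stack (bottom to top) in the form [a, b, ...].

PUSH -26 → -26
NEG      → 26
NEG      → -26
PUSH 10  → -26 10
SWAP     → 10 -26
LT       → 0
STORE 0  → (empty)
PUSH 6   → 6
STORE 2  → (empty)
LOAD 2   → 6
LOAD 0   → 6 0
LOAD 2   → 6 0 6
SWAP     → 6 6 0
POP      → 6 6
SWAP     → 6 6
ADD      → 12
PUSH 6   → 12 6
DIV      → 2
POP      → (empty)
LOAD 0   → 0
LOAD 0   → 0 0
SWAP     → 0 0
SWAP     → 0 0
LOAD 2   → 0 0 6
LOAD 0   → 0 0 6 0

[0, 0, 6, 0]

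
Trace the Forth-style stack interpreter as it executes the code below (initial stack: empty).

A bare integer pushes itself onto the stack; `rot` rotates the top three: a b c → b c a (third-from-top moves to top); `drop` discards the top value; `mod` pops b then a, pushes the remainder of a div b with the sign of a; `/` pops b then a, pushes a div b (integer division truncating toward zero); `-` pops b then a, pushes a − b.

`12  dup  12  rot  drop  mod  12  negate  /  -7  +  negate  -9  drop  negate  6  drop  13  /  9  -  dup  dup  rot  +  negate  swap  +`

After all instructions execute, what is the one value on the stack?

9

12      12
dup     12 12
12      12 12 12
rot     12 12 12
drop    12 12
mod     0
12      0 12
negate  0 -12
/       0
-7      0 -7
+       -7
negate  7
-9      7 -9
drop    7
negate  -7
6       -7 6
drop    -7
13      -7 13
/       0
9       0 9
-       -9
dup     -9 -9
dup     -9 -9 -9
rot     -9 -9 -9
+       -9 -18
negate  -9 18
swap    18 -9
+       9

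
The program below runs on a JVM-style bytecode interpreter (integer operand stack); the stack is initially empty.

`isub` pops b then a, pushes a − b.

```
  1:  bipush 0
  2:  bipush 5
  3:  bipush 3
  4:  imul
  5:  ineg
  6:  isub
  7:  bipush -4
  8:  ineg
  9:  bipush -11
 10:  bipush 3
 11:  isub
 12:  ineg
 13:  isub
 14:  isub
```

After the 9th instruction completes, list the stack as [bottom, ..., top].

[15, 4, -11]

bipush 0   → 0
bipush 5   → 0 5
bipush 3   → 0 5 3
imul       → 0 15
ineg       → 0 -15
isub       → 15
bipush -4  → 15 -4
ineg       → 15 4
bipush -11 → 15 4 -11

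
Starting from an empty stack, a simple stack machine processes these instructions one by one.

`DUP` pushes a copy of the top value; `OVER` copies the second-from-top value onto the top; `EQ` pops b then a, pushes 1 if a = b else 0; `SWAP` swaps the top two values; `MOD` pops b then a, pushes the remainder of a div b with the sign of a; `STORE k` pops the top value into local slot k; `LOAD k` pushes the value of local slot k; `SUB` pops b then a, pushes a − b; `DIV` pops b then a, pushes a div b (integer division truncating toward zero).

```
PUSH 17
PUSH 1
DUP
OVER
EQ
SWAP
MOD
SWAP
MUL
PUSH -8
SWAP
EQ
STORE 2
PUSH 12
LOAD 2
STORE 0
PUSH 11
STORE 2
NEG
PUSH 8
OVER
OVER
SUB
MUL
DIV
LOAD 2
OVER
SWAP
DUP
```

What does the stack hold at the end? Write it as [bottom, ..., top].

PUSH 17 → 17
PUSH 1  → 17 1
DUP     → 17 1 1
OVER    → 17 1 1 1
EQ      → 17 1 1
SWAP    → 17 1 1
MOD     → 17 0
SWAP    → 0 17
MUL     → 0
PUSH -8 → 0 -8
SWAP    → -8 0
EQ      → 0
STORE 2 → (empty)
PUSH 12 → 12
LOAD 2  → 12 0
STORE 0 → 12
PUSH 11 → 12 11
STORE 2 → 12
NEG     → -12
PUSH 8  → -12 8
OVER    → -12 8 -12
OVER    → -12 8 -12 8
SUB     → -12 8 -20
MUL     → -12 -160
DIV     → 0
LOAD 2  → 0 11
OVER    → 0 11 0
SWAP    → 0 0 11
DUP     → 0 0 11 11

[0, 0, 11, 11]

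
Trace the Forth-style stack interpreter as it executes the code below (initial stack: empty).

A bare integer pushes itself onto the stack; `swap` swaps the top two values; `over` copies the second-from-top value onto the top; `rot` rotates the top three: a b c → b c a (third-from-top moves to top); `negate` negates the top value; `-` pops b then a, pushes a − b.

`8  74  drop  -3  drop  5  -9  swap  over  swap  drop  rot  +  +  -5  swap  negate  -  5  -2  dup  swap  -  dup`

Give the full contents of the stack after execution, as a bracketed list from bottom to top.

[-15, 5, 0, 0]

8      → 8
74     → 8 74
drop   → 8
-3     → 8 -3
drop   → 8
5      → 8 5
-9     → 8 5 -9
swap   → 8 -9 5
over   → 8 -9 5 -9
swap   → 8 -9 -9 5
drop   → 8 -9 -9
rot    → -9 -9 8
+      → -9 -1
+      → -10
-5     → -10 -5
swap   → -5 -10
negate → -5 10
-      → -15
5      → -15 5
-2     → -15 5 -2
dup    → -15 5 -2 -2
swap   → -15 5 -2 -2
-      → -15 5 0
dup    → -15 5 0 0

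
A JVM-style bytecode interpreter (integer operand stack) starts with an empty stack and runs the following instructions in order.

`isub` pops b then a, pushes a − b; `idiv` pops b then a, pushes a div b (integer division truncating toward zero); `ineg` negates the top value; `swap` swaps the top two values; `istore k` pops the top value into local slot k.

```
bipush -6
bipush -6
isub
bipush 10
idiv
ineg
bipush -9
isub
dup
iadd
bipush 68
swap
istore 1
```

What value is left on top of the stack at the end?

68

bipush -6 → -6
bipush -6 → -6 -6
isub      → 0
bipush 10 → 0 10
idiv      → 0
ineg      → 0
bipush -9 → 0 -9
isub      → 9
dup       → 9 9
iadd      → 18
bipush 68 → 18 68
swap      → 68 18
istore 1  → 68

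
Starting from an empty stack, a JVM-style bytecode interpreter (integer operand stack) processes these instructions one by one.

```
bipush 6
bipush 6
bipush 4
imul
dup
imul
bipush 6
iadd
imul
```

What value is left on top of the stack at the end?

bipush 6 -> [6]
bipush 6 -> [6, 6]
bipush 4 -> [6, 6, 4]
imul     -> [6, 24]
dup      -> [6, 24, 24]
imul     -> [6, 576]
bipush 6 -> [6, 576, 6]
iadd     -> [6, 582]
imul     -> [3492]

3492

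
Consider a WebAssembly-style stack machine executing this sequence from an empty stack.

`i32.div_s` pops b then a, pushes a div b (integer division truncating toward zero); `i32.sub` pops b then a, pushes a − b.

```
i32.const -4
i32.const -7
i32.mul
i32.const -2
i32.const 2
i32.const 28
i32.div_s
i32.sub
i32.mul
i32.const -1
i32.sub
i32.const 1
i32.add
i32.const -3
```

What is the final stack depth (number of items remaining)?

i32.const -4 → [-4]
i32.const -7 → [-4, -7]
i32.mul      → [28]
i32.const -2 → [28, -2]
i32.const 2  → [28, -2, 2]
i32.const 28 → [28, -2, 2, 28]
i32.div_s    → [28, -2, 0]
i32.sub      → [28, -2]
i32.mul      → [-56]
i32.const -1 → [-56, -1]
i32.sub      → [-55]
i32.const 1  → [-55, 1]
i32.add      → [-54]
i32.const -3 → [-54, -3]

2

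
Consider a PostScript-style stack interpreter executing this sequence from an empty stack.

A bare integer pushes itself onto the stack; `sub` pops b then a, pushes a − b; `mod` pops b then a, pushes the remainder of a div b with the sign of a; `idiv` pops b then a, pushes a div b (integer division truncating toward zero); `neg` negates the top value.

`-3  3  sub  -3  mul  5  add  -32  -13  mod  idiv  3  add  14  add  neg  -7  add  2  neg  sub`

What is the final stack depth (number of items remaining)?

1

-3   : -3
3    : -3 3
sub  : -6
-3   : -6 -3
mul  : 18
5    : 18 5
add  : 23
-32  : 23 -32
-13  : 23 -32 -13
mod  : 23 -6
idiv : -3
3    : -3 3
add  : 0
14   : 0 14
add  : 14
neg  : -14
-7   : -14 -7
add  : -21
2    : -21 2
neg  : -21 -2
sub  : -19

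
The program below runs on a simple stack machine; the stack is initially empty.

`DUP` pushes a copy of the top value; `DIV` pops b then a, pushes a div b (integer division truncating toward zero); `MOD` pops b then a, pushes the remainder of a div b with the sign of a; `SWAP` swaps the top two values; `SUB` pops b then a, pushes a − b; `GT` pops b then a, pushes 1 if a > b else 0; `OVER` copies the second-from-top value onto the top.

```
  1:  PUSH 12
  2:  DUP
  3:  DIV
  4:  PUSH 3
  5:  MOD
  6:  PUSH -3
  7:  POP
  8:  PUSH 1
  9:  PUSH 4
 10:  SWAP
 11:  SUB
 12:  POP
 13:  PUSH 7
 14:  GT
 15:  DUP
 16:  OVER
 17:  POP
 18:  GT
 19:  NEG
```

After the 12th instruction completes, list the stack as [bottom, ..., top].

[1]

PUSH 12 → 12
DUP     → 12 12
DIV     → 1
PUSH 3  → 1 3
MOD     → 1
PUSH -3 → 1 -3
POP     → 1
PUSH 1  → 1 1
PUSH 4  → 1 1 4
SWAP    → 1 4 1
SUB     → 1 3
POP     → 1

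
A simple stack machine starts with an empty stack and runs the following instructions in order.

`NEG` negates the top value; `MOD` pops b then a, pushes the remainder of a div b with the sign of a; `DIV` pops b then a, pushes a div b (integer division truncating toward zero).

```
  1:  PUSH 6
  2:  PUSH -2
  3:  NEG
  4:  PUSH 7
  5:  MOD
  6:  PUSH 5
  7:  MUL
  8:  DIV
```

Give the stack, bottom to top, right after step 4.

[6, 2, 7]

PUSH 6  : [6]
PUSH -2 : [6, -2]
NEG     : [6, 2]
PUSH 7  : [6, 2, 7]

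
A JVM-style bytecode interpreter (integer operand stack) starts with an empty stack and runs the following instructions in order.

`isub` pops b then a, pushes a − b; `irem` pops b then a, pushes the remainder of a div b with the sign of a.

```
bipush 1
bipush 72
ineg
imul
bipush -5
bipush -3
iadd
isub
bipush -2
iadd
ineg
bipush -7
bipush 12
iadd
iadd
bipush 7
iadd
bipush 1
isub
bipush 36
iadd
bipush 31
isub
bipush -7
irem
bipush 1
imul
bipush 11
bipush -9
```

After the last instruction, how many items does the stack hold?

bipush 1  → 1
bipush 72 → 1 72
ineg      → 1 -72
imul      → -72
bipush -5 → -72 -5
bipush -3 → -72 -5 -3
iadd      → -72 -8
isub      → -64
bipush -2 → -64 -2
iadd      → -66
ineg      → 66
bipush -7 → 66 -7
bipush 12 → 66 -7 12
iadd      → 66 5
iadd      → 71
bipush 7  → 71 7
iadd      → 78
bipush 1  → 78 1
isub      → 77
bipush 36 → 77 36
iadd      → 113
bipush 31 → 113 31
isub      → 82
bipush -7 → 82 -7
irem      → 5
bipush 1  → 5 1
imul      → 5
bipush 11 → 5 11
bipush -9 → 5 11 -9

3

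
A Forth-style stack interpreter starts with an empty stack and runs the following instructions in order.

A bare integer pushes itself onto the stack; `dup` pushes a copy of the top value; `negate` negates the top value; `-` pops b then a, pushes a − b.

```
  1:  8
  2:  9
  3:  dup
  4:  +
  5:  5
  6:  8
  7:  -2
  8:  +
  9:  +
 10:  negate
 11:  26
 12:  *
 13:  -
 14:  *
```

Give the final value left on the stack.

2432

8      → [8]
9      → [8, 9]
dup    → [8, 9, 9]
+      → [8, 18]
5      → [8, 18, 5]
8      → [8, 18, 5, 8]
-2     → [8, 18, 5, 8, -2]
+      → [8, 18, 5, 6]
+      → [8, 18, 11]
negate → [8, 18, -11]
26     → [8, 18, -11, 26]
*      → [8, 18, -286]
-      → [8, 304]
*      → [2432]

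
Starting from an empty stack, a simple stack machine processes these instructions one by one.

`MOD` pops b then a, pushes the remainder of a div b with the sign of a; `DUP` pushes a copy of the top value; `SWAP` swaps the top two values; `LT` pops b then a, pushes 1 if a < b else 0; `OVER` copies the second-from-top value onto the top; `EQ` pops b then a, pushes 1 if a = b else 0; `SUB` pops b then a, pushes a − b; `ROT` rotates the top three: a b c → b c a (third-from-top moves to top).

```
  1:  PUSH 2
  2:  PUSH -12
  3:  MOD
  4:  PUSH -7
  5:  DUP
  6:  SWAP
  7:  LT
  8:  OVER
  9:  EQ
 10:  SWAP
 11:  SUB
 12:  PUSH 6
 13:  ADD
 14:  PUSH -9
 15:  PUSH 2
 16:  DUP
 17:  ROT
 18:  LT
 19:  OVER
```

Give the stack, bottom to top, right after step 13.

PUSH 2   : 2
PUSH -12 : 2 -12
MOD      : 2
PUSH -7  : 2 -7
DUP      : 2 -7 -7
SWAP     : 2 -7 -7
LT       : 2 0
OVER     : 2 0 2
EQ       : 2 0
SWAP     : 0 2
SUB      : -2
PUSH 6   : -2 6
ADD      : 4

[4]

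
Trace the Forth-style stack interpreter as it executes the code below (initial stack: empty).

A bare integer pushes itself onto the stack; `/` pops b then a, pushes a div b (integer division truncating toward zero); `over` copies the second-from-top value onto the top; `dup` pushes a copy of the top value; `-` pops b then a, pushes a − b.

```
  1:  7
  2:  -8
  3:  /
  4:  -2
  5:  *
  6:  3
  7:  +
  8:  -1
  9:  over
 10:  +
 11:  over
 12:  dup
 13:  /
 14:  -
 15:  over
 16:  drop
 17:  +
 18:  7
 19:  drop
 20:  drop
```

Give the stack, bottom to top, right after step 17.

7    -> [7]
-8   -> [7, -8]
/    -> [0]
-2   -> [0, -2]
*    -> [0]
3    -> [0, 3]
+    -> [3]
-1   -> [3, -1]
over -> [3, -1, 3]
+    -> [3, 2]
over -> [3, 2, 3]
dup  -> [3, 2, 3, 3]
/    -> [3, 2, 1]
-    -> [3, 1]
over -> [3, 1, 3]
drop -> [3, 1]
+    -> [4]

[4]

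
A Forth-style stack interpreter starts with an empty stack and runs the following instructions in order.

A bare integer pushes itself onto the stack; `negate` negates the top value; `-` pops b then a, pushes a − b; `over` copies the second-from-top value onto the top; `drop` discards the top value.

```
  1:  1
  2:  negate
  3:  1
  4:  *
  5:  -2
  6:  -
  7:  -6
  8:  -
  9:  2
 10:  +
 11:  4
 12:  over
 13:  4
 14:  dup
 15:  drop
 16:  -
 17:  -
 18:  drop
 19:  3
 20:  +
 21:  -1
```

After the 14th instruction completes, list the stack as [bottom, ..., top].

[9, 4, 9, 4, 4]

1      → [1]
negate → [-1]
1      → [-1, 1]
*      → [-1]
-2     → [-1, -2]
-      → [1]
-6     → [1, -6]
-      → [7]
2      → [7, 2]
+      → [9]
4      → [9, 4]
over   → [9, 4, 9]
4      → [9, 4, 9, 4]
dup    → [9, 4, 9, 4, 4]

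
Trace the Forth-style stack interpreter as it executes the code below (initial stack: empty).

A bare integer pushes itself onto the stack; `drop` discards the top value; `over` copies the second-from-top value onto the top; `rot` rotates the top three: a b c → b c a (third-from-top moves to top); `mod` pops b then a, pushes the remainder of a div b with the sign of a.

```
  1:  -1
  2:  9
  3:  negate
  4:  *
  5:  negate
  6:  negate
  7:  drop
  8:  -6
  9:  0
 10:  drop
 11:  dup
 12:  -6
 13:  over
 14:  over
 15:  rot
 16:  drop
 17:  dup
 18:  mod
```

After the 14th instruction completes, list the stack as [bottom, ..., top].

-1     -> [-1]
9      -> [-1, 9]
negate -> [-1, -9]
*      -> [9]
negate -> [-9]
negate -> [9]
drop   -> []
-6     -> [-6]
0      -> [-6, 0]
drop   -> [-6]
dup    -> [-6, -6]
-6     -> [-6, -6, -6]
over   -> [-6, -6, -6, -6]
over   -> [-6, -6, -6, -6, -6]

[-6, -6, -6, -6, -6]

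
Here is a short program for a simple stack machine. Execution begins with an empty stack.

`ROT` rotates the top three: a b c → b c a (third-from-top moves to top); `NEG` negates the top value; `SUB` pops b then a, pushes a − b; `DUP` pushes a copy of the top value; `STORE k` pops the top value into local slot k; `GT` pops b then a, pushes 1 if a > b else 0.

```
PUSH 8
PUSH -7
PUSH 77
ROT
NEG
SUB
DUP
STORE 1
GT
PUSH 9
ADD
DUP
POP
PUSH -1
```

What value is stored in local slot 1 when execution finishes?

PUSH 8  → 8
PUSH -7 → 8 -7
PUSH 77 → 8 -7 77
ROT     → -7 77 8
NEG     → -7 77 -8
SUB     → -7 85
DUP     → -7 85 85
STORE 1 → -7 85
GT      → 0
PUSH 9  → 0 9
ADD     → 9
DUP     → 9 9
POP     → 9
PUSH -1 → 9 -1

85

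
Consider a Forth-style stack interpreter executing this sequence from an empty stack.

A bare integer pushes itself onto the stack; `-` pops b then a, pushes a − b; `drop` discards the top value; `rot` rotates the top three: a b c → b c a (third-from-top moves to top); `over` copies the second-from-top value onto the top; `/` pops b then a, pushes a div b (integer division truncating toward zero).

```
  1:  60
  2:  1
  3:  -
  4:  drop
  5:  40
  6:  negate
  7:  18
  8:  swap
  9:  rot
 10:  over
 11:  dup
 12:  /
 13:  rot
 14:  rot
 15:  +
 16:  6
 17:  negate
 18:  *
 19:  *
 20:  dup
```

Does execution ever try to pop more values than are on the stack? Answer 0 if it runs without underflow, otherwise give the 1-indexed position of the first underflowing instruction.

9

60     -> [60]
1      -> [60, 1]
-      -> [59]
drop   -> []
40     -> [40]
negate -> [-40]
18     -> [-40, 18]
swap   -> [18, -40]
rot  — needs 3 operands, stack has 2 → underflow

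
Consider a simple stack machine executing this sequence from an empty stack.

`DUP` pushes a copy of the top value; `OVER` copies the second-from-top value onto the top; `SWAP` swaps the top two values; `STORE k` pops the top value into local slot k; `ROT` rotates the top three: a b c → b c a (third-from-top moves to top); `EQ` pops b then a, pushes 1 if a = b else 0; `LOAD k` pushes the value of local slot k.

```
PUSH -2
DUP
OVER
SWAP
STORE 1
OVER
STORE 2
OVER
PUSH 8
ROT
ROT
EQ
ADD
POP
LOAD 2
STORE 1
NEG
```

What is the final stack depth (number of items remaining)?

PUSH -2 -> [-2]
DUP     -> [-2, -2]
OVER    -> [-2, -2, -2]
SWAP    -> [-2, -2, -2]
STORE 1 -> [-2, -2]
OVER    -> [-2, -2, -2]
STORE 2 -> [-2, -2]
OVER    -> [-2, -2, -2]
PUSH 8  -> [-2, -2, -2, 8]
ROT     -> [-2, -2, 8, -2]
ROT     -> [-2, 8, -2, -2]
EQ      -> [-2, 8, 1]
ADD     -> [-2, 9]
POP     -> [-2]
LOAD 2  -> [-2, -2]
STORE 1 -> [-2]
NEG     -> [2]

1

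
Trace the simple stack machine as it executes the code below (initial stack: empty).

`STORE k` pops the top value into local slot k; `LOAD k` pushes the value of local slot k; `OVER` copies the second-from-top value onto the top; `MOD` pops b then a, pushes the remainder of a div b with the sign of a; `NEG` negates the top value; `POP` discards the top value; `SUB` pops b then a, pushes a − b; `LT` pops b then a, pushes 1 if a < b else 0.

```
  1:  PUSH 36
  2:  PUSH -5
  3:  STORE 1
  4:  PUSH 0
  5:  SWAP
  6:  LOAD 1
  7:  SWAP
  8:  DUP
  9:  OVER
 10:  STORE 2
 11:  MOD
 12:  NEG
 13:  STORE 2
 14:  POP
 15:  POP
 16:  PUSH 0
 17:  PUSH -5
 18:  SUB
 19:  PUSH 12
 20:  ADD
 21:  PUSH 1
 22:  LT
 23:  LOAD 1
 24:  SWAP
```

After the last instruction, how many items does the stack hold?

PUSH 36  36
PUSH -5  36 -5
STORE 1  36
PUSH 0   36 0
SWAP     0 36
LOAD 1   0 36 -5
SWAP     0 -5 36
DUP      0 -5 36 36
OVER     0 -5 36 36 36
STORE 2  0 -5 36 36
MOD      0 -5 0
NEG      0 -5 0
STORE 2  0 -5
POP      0
POP      (empty)
PUSH 0   0
PUSH -5  0 -5
SUB      5
PUSH 12  5 12
ADD      17
PUSH 1   17 1
LT       0
LOAD 1   0 -5
SWAP     -5 0

2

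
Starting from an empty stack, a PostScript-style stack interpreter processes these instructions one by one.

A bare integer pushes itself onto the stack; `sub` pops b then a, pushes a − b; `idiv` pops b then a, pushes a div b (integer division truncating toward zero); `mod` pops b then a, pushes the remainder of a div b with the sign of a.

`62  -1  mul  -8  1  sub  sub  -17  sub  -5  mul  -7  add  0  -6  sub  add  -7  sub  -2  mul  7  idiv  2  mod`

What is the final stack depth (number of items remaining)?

62    [62]
-1    [62, -1]
mul   [-62]
-8    [-62, -8]
1     [-62, -8, 1]
sub   [-62, -9]
sub   [-53]
-17   [-53, -17]
sub   [-36]
-5    [-36, -5]
mul   [180]
-7    [180, -7]
add   [173]
0     [173, 0]
-6    [173, 0, -6]
sub   [173, 6]
add   [179]
-7    [179, -7]
sub   [186]
-2    [186, -2]
mul   [-372]
7     [-372, 7]
idiv  [-53]
2     [-53, 2]
mod   [-1]

1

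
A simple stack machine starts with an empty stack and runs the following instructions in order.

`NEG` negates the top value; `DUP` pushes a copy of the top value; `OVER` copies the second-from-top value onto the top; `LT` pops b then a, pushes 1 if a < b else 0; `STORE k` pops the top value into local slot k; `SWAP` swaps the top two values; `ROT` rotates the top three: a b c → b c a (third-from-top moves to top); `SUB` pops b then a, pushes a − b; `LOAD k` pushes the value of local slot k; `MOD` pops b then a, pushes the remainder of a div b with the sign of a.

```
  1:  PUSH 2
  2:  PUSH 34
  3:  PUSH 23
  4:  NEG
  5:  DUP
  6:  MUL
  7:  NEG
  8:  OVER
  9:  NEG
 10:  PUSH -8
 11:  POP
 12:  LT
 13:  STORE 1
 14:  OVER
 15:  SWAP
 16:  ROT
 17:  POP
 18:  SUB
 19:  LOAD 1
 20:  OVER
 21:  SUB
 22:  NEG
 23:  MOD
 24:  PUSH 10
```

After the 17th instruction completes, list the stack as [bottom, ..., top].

PUSH 2  -> [2]
PUSH 34 -> [2, 34]
PUSH 23 -> [2, 34, 23]
NEG     -> [2, 34, -23]
DUP     -> [2, 34, -23, -23]
MUL     -> [2, 34, 529]
NEG     -> [2, 34, -529]
OVER    -> [2, 34, -529, 34]
NEG     -> [2, 34, -529, -34]
PUSH -8 -> [2, 34, -529, -34, -8]
POP     -> [2, 34, -529, -34]
LT      -> [2, 34, 1]
STORE 1 -> [2, 34]
OVER    -> [2, 34, 2]
SWAP    -> [2, 2, 34]
ROT     -> [2, 34, 2]
POP     -> [2, 34]

[2, 34]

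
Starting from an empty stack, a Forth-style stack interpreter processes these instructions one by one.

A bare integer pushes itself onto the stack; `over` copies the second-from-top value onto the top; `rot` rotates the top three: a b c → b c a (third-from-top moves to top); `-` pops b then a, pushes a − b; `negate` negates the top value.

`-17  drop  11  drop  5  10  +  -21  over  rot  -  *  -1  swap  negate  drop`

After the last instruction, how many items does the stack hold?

1

-17    → -17
drop   → (empty)
11     → 11
drop   → (empty)
5      → 5
10     → 5 10
+      → 15
-21    → 15 -21
over   → 15 -21 15
rot    → -21 15 15
-      → -21 0
*      → 0
-1     → 0 -1
swap   → -1 0
negate → -1 0
drop   → -1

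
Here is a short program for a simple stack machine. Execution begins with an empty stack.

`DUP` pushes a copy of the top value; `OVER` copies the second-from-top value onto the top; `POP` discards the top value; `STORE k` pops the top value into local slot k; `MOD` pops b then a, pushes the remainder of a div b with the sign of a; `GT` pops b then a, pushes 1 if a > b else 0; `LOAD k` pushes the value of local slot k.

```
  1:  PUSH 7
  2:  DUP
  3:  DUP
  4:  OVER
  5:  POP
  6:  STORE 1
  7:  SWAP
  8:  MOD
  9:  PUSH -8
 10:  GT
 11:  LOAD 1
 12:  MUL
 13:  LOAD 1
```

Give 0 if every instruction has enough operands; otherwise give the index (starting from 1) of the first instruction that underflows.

0

PUSH 7  : [7]
DUP     : [7, 7]
DUP     : [7, 7, 7]
OVER    : [7, 7, 7, 7]
POP     : [7, 7, 7]
STORE 1 : [7, 7]
SWAP    : [7, 7]
MOD     : [0]
PUSH -8 : [0, -8]
GT      : [1]
LOAD 1  : [1, 7]
MUL     : [7]
LOAD 1  : [7, 7]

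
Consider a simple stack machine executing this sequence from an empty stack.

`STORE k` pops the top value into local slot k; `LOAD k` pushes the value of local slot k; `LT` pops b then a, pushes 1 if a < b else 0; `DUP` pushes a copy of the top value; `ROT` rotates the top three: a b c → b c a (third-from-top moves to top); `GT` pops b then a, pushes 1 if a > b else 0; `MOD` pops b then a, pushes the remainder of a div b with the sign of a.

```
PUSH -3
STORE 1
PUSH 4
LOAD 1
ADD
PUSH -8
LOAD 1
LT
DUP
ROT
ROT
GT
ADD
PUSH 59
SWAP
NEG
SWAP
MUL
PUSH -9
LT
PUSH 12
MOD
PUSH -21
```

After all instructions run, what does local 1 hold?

PUSH -3  → -3
STORE 1  → (empty)
PUSH 4   → 4
LOAD 1   → 4 -3
ADD      → 1
PUSH -8  → 1 -8
LOAD 1   → 1 -8 -3
LT       → 1 1
DUP      → 1 1 1
ROT      → 1 1 1
ROT      → 1 1 1
GT       → 1 0
ADD      → 1
PUSH 59  → 1 59
SWAP     → 59 1
NEG      → 59 -1
SWAP     → -1 59
MUL      → -59
PUSH -9  → -59 -9
LT       → 1
PUSH 12  → 1 12
MOD      → 1
PUSH -21 → 1 -21

-3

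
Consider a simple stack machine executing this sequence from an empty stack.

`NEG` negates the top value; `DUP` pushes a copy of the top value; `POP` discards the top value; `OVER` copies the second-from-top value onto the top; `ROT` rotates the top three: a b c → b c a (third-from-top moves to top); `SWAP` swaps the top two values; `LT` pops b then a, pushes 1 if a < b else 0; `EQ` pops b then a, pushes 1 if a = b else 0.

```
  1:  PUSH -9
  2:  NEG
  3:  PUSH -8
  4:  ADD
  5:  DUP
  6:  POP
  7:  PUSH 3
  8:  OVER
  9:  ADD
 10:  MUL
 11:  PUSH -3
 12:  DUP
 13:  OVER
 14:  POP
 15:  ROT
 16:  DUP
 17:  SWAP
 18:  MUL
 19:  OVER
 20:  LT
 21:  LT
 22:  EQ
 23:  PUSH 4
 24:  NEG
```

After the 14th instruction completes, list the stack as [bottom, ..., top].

PUSH -9 -> -9
NEG     -> 9
PUSH -8 -> 9 -8
ADD     -> 1
DUP     -> 1 1
POP     -> 1
PUSH 3  -> 1 3
OVER    -> 1 3 1
ADD     -> 1 4
MUL     -> 4
PUSH -3 -> 4 -3
DUP     -> 4 -3 -3
OVER    -> 4 -3 -3 -3
POP     -> 4 -3 -3

[4, -3, -3]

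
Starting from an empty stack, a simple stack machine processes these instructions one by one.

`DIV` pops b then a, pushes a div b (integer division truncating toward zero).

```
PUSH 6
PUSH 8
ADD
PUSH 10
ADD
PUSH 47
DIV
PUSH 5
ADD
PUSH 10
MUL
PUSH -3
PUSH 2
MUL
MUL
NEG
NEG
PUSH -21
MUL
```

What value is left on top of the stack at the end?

PUSH 6   -> [6]
PUSH 8   -> [6, 8]
ADD      -> [14]
PUSH 10  -> [14, 10]
ADD      -> [24]
PUSH 47  -> [24, 47]
DIV      -> [0]
PUSH 5   -> [0, 5]
ADD      -> [5]
PUSH 10  -> [5, 10]
MUL      -> [50]
PUSH -3  -> [50, -3]
PUSH 2   -> [50, -3, 2]
MUL      -> [50, -6]
MUL      -> [-300]
NEG      -> [300]
NEG      -> [-300]
PUSH -21 -> [-300, -21]
MUL      -> [6300]

6300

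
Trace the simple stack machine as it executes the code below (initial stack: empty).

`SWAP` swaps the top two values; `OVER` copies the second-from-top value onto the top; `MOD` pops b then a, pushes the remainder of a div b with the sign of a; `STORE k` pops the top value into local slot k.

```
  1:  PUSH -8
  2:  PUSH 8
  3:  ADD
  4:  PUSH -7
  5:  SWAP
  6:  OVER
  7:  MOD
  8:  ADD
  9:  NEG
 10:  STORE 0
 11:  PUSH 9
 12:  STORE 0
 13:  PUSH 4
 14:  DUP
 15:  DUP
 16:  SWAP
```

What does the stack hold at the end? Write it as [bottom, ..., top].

PUSH -8 -> [-8]
PUSH 8  -> [-8, 8]
ADD     -> [0]
PUSH -7 -> [0, -7]
SWAP    -> [-7, 0]
OVER    -> [-7, 0, -7]
MOD     -> [-7, 0]
ADD     -> [-7]
NEG     -> [7]
STORE 0 -> []
PUSH 9  -> [9]
STORE 0 -> []
PUSH 4  -> [4]
DUP     -> [4, 4]
DUP     -> [4, 4, 4]
SWAP    -> [4, 4, 4]

[4, 4, 4]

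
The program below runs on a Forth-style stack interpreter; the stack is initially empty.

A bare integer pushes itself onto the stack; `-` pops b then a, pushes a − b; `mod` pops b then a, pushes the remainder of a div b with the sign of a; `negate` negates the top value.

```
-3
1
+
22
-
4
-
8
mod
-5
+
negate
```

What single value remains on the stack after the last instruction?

-3     → [-3]
1      → [-3, 1]
+      → [-2]
22     → [-2, 22]
-      → [-24]
4      → [-24, 4]
-      → [-28]
8      → [-28, 8]
mod    → [-4]
-5     → [-4, -5]
+      → [-9]
negate → [9]

9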